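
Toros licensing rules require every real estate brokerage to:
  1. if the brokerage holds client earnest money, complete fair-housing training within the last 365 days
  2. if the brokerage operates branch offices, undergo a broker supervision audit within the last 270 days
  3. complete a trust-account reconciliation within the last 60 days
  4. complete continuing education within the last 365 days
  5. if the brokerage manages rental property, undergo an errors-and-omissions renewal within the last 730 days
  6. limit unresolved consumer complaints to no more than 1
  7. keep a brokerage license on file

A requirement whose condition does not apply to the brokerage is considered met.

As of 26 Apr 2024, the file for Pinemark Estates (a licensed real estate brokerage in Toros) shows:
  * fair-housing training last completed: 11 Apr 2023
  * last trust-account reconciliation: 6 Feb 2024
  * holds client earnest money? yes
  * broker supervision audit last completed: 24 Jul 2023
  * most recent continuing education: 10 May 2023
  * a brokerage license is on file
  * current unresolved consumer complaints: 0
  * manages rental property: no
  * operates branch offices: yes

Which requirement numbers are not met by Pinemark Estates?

1. condition 'holds client earnest money' holds; fair-housing training 381 days ago vs limit 365 → not met
2. condition 'operates branch offices' holds; broker supervision audit 277 days ago vs limit 270 → not met
3. trust-account reconciliation 80 days ago vs limit 60 → not met
4. continuing education 352 days ago vs limit 365 → met
5. condition 'manages rental property' does not hold → requirement n/a → met
6. unresolved consumer complaints 0 ≤ 1 → met
7. brokerage license present → met
Not met: 1, 2, 3

1, 2, 3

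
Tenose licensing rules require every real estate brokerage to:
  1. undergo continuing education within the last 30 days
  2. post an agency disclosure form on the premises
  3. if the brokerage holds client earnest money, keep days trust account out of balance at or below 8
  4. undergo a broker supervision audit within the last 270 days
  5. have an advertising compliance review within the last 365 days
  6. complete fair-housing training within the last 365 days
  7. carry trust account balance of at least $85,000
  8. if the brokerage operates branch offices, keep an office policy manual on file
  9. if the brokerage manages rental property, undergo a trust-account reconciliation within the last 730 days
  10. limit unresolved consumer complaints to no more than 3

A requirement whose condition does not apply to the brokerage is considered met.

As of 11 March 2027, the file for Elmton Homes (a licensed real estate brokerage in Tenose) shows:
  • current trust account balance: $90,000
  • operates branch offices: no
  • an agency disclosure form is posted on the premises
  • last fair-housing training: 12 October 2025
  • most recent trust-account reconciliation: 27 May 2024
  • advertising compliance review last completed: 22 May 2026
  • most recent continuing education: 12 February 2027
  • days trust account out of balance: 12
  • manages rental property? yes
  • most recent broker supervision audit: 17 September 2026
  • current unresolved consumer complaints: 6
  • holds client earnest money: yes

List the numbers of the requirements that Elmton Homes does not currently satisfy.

3, 6, 9, 10

1. continuing education 27 days ago vs limit 30 → met
2. agency disclosure form present → met
3. condition 'holds client earnest money' holds; days trust account out of balance 12 > 8 → not met
4. broker supervision audit 175 days ago vs limit 270 → met
5. advertising compliance review 293 days ago vs limit 365 → met
6. fair-housing training 515 days ago vs limit 365 → not met
7. trust account balance $90,000 ≥ $85,000 → met
8. condition 'operates branch offices' does not hold → requirement n/a → met
9. condition 'manages rental property' holds; trust-account reconciliation 1018 days ago vs limit 730 → not met
10. unresolved consumer complaints 6 > 3 → not met
Not met: 3, 6, 9, 10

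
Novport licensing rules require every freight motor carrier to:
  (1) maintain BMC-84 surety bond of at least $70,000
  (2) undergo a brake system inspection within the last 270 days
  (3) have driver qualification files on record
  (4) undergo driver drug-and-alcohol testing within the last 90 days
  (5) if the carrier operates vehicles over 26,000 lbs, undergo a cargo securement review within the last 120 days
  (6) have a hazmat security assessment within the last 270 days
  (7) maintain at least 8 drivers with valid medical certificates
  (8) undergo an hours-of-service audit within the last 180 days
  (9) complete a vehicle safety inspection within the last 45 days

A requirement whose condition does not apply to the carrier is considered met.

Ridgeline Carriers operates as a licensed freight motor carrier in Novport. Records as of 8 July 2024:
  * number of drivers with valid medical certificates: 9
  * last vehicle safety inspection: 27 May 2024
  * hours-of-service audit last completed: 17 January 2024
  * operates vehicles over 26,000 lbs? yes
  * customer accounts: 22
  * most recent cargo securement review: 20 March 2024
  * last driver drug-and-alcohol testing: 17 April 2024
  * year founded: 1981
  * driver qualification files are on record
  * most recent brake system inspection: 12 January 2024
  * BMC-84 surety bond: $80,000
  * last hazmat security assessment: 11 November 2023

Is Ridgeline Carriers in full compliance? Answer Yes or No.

1. BMC-84 surety bond $80,000 ≥ $70,000 → met
2. brake system inspection 178 days ago vs limit 270 → met
3. driver qualification files present → met
4. driver drug-and-alcohol testing 82 days ago vs limit 90 → met
5. condition 'operates vehicles over 26,000 lbs' holds; cargo securement review 110 days ago vs limit 120 → met
6. hazmat security assessment 240 days ago vs limit 270 → met
7. drivers with valid medical certificates 9 ≥ 8 → met
8. hours-of-service audit 173 days ago vs limit 180 → met
9. vehicle safety inspection 42 days ago vs limit 45 → met
All met.

Yes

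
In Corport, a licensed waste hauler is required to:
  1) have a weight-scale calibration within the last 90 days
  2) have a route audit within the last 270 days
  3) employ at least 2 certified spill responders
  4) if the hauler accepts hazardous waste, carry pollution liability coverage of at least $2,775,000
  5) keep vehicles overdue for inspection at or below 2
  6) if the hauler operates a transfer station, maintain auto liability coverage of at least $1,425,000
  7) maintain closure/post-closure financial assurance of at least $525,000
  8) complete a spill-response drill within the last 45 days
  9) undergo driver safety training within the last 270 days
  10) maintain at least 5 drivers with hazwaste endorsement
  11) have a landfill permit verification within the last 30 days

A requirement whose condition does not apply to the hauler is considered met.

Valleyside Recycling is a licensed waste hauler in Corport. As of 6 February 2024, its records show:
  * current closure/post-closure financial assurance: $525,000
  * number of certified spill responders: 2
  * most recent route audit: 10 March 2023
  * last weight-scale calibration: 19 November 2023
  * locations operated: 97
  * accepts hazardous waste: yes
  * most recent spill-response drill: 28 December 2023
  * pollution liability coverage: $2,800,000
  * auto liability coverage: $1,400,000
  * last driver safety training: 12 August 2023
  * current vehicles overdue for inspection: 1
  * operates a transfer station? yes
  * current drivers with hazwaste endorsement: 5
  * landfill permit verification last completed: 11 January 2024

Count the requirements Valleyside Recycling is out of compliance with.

2

1. weight-scale calibration 79 days ago vs limit 90 → met
2. route audit 333 days ago vs limit 270 → not met
3. certified spill responders 2 ≥ 2 → met
4. condition 'accepts hazardous waste' holds; pollution liability coverage $2,800,000 ≥ $2,775,000 → met
5. vehicles overdue for inspection 1 ≤ 2 → met
6. condition 'operates a transfer station' holds; auto liability coverage $1,400,000 < $1,425,000 → not met
7. closure/post-closure financial assurance $525,000 ≥ $525,000 → met
8. spill-response drill 40 days ago vs limit 45 → met
9. driver safety training 178 days ago vs limit 270 → met
10. drivers with hazwaste endorsement 5 ≥ 5 → met
11. landfill permit verification 26 days ago vs limit 30 → met
Not met: 2 of 11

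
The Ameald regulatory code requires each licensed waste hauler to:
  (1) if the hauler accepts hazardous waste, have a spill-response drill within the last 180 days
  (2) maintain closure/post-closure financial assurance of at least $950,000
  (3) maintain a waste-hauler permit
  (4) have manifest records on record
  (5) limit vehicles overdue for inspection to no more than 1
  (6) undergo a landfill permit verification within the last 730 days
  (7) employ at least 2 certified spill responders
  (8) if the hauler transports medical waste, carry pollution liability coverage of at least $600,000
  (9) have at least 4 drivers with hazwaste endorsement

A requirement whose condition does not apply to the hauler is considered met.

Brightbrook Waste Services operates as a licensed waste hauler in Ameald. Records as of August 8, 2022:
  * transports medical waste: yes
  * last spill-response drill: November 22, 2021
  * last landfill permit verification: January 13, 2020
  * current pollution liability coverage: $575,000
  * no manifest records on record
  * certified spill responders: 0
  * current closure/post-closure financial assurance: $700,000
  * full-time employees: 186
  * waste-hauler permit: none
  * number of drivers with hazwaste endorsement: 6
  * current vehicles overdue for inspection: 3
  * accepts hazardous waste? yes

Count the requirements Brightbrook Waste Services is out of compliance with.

1. condition 'accepts hazardous waste' holds; spill-response drill 259 days ago vs limit 180 → not met
2. closure/post-closure financial assurance $700,000 < $950,000 → not met
3. waste-hauler permit absent → not met
4. manifest records absent → not met
5. vehicles overdue for inspection 3 > 1 → not met
6. landfill permit verification 938 days ago vs limit 730 → not met
7. certified spill responders 0 < 2 → not met
8. condition 'transports medical waste' holds; pollution liability coverage $575,000 < $600,000 → not met
9. drivers with hazwaste endorsement 6 ≥ 4 → met
Not met: 8 of 9

8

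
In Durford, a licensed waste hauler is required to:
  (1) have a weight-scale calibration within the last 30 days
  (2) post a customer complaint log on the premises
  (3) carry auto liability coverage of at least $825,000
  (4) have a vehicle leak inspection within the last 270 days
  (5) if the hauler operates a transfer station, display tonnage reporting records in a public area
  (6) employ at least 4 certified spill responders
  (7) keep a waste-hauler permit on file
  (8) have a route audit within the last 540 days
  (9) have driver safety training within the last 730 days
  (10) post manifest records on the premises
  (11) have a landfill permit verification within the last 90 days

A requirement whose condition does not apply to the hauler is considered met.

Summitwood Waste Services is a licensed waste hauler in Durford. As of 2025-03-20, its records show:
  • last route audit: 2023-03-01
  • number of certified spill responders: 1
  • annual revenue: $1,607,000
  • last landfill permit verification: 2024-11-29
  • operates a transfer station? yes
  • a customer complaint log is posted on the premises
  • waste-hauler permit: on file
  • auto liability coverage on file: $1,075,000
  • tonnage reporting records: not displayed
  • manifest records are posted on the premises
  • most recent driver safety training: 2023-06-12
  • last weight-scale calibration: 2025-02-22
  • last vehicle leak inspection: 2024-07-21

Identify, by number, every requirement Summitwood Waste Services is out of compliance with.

1. weight-scale calibration 26 days ago vs limit 30 → met
2. customer complaint log present → met
3. auto liability coverage $1,075,000 ≥ $825,000 → met
4. vehicle leak inspection 242 days ago vs limit 270 → met
5. condition 'operates a transfer station' holds; tonnage reporting records absent → not met
6. certified spill responders 1 < 4 → not met
7. waste-hauler permit present → met
8. route audit 750 days ago vs limit 540 → not met
9. driver safety training 647 days ago vs limit 730 → met
10. manifest records present → met
11. landfill permit verification 111 days ago vs limit 90 → not met
Not met: 5, 6, 8, 11

5, 6, 8, 11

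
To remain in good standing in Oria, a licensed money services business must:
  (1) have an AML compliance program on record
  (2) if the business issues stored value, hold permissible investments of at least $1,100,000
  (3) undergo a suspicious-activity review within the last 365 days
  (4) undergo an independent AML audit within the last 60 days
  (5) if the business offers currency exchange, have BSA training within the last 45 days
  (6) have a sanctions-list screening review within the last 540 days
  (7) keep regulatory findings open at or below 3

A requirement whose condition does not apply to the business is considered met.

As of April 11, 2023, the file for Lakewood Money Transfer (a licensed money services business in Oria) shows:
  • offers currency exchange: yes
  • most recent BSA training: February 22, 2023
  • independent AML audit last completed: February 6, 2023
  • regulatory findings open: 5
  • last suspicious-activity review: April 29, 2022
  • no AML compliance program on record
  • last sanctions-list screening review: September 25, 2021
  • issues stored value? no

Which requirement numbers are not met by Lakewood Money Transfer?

1. AML compliance program absent → not met
2. condition 'issues stored value' does not hold → requirement n/a → met
3. suspicious-activity review 347 days ago vs limit 365 → met
4. independent AML audit 64 days ago vs limit 60 → not met
5. condition 'offers currency exchange' holds; BSA training 48 days ago vs limit 45 → not met
6. sanctions-list screening review 563 days ago vs limit 540 → not met
7. regulatory findings open 5 > 3 → not met
Not met: 1, 4, 5, 6, 7

1, 4, 5, 6, 7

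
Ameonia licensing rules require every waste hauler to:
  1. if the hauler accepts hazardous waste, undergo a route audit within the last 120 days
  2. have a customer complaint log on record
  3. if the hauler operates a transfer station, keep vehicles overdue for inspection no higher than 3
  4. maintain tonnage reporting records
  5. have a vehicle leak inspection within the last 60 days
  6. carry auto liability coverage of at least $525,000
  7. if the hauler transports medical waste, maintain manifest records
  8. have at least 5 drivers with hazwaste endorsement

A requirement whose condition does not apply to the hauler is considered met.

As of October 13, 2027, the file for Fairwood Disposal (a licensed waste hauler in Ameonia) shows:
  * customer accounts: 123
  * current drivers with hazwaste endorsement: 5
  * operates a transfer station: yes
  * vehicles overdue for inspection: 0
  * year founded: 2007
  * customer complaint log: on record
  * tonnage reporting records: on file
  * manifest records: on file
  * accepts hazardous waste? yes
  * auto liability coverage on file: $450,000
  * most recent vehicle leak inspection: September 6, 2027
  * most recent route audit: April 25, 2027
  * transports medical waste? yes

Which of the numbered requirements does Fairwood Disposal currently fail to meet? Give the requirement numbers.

1, 6

1. condition 'accepts hazardous waste' holds; route audit 171 days ago vs limit 120 → not met
2. customer complaint log present → met
3. condition 'operates a transfer station' holds; vehicles overdue for inspection 0 ≤ 3 → met
4. tonnage reporting records present → met
5. vehicle leak inspection 37 days ago vs limit 60 → met
6. auto liability coverage $450,000 < $525,000 → not met
7. condition 'transports medical waste' holds; manifest records present → met
8. drivers with hazwaste endorsement 5 ≥ 5 → met
Not met: 1, 6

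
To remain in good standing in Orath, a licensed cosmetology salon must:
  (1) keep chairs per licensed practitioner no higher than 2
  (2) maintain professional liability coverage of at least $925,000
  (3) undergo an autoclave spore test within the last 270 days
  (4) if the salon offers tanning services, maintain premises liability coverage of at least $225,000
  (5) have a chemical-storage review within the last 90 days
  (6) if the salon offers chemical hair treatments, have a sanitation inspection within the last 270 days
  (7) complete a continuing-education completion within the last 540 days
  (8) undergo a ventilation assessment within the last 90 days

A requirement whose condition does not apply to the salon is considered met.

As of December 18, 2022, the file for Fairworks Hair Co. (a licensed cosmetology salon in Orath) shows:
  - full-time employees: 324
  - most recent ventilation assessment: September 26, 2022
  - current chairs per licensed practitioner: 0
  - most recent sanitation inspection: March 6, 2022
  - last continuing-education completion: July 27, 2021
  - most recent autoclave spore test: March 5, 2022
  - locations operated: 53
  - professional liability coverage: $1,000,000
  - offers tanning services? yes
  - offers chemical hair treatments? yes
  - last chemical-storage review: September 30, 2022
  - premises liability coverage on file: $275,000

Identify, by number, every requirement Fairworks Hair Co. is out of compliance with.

3, 6

1. chairs per licensed practitioner 0 ≤ 2 → met
2. professional liability coverage $1,000,000 ≥ $925,000 → met
3. autoclave spore test 288 days ago vs limit 270 → not met
4. condition 'offers tanning services' holds; premises liability coverage $275,000 ≥ $225,000 → met
5. chemical-storage review 79 days ago vs limit 90 → met
6. condition 'offers chemical hair treatments' holds; sanitation inspection 287 days ago vs limit 270 → not met
7. continuing-education completion 509 days ago vs limit 540 → met
8. ventilation assessment 83 days ago vs limit 90 → met
Not met: 3, 6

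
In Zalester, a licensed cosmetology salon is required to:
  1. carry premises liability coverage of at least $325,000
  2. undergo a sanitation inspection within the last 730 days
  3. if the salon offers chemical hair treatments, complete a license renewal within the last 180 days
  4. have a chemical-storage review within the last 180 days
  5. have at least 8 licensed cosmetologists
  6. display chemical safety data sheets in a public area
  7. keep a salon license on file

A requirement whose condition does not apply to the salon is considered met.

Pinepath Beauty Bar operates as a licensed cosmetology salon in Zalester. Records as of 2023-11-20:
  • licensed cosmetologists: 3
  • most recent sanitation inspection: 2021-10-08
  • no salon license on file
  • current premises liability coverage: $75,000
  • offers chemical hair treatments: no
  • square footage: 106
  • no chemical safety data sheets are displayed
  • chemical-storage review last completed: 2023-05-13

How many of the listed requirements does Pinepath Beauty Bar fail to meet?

6

1. premises liability coverage $75,000 < $325,000 → not met
2. sanitation inspection 773 days ago vs limit 730 → not met
3. condition 'offers chemical hair treatments' does not hold → requirement n/a → met
4. chemical-storage review 191 days ago vs limit 180 → not met
5. licensed cosmetologists 3 < 8 → not met
6. chemical safety data sheets absent → not met
7. salon license absent → not met
Not met: 6 of 7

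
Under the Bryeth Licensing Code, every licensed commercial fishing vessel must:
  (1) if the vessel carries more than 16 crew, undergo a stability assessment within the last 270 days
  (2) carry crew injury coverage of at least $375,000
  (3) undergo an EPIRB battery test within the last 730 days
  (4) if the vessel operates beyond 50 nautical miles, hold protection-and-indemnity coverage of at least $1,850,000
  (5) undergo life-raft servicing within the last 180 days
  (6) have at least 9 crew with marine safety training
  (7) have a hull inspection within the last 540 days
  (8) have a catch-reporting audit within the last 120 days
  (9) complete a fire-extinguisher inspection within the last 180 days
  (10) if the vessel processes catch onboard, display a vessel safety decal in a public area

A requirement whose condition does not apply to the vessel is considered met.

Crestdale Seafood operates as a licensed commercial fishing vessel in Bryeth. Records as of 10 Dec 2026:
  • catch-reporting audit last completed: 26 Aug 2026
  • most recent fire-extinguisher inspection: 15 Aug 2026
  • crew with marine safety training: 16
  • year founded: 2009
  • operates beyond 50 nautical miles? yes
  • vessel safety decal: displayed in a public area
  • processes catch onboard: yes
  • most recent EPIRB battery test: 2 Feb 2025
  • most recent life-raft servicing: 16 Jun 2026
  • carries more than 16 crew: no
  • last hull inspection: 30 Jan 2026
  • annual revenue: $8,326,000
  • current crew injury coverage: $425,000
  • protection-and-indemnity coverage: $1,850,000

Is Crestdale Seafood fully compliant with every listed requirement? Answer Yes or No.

Yes

1. condition 'carries more than 16 crew' does not hold → requirement n/a → met
2. crew injury coverage $425,000 ≥ $375,000 → met
3. EPIRB battery test 676 days ago vs limit 730 → met
4. condition 'operates beyond 50 nautical miles' holds; protection-and-indemnity coverage $1,850,000 ≥ $1,850,000 → met
5. life-raft servicing 177 days ago vs limit 180 → met
6. crew with marine safety training 16 ≥ 9 → met
7. hull inspection 314 days ago vs limit 540 → met
8. catch-reporting audit 106 days ago vs limit 120 → met
9. fire-extinguisher inspection 117 days ago vs limit 180 → met
10. condition 'processes catch onboard' holds; vessel safety decal present → met
All met.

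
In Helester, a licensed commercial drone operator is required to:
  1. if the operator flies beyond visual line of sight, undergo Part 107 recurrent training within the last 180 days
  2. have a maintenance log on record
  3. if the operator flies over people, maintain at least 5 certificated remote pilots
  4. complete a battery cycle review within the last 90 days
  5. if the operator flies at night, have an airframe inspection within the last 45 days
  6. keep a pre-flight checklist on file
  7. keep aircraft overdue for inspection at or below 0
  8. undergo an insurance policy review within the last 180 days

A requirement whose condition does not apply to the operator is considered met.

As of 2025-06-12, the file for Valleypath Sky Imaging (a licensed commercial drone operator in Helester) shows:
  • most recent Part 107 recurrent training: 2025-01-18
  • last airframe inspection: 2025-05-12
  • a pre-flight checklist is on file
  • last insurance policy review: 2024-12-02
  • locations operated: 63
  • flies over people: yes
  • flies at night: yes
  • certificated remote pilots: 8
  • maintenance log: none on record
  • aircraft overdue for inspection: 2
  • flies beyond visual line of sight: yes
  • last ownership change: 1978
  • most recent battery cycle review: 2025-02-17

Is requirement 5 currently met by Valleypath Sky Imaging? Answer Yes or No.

5. condition 'flies at night' holds; airframe inspection 31 days ago vs limit 45 → met

Yes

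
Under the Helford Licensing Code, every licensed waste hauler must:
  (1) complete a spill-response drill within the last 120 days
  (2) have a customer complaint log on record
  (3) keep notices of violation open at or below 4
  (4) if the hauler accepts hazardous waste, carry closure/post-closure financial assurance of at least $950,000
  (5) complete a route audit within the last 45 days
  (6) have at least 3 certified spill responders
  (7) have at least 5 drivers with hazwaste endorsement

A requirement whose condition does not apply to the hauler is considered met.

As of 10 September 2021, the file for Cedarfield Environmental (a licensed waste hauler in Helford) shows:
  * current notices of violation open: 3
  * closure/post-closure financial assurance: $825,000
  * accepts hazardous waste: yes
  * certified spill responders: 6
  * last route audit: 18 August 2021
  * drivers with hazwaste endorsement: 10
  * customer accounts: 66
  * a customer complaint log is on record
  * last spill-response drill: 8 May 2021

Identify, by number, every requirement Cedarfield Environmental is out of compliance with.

1, 4

1. spill-response drill 125 days ago vs limit 120 → not met
2. customer complaint log present → met
3. notices of violation open 3 ≤ 4 → met
4. condition 'accepts hazardous waste' holds; closure/post-closure financial assurance $825,000 < $950,000 → not met
5. route audit 23 days ago vs limit 45 → met
6. certified spill responders 6 ≥ 3 → met
7. drivers with hazwaste endorsement 10 ≥ 5 → met
Not met: 1, 4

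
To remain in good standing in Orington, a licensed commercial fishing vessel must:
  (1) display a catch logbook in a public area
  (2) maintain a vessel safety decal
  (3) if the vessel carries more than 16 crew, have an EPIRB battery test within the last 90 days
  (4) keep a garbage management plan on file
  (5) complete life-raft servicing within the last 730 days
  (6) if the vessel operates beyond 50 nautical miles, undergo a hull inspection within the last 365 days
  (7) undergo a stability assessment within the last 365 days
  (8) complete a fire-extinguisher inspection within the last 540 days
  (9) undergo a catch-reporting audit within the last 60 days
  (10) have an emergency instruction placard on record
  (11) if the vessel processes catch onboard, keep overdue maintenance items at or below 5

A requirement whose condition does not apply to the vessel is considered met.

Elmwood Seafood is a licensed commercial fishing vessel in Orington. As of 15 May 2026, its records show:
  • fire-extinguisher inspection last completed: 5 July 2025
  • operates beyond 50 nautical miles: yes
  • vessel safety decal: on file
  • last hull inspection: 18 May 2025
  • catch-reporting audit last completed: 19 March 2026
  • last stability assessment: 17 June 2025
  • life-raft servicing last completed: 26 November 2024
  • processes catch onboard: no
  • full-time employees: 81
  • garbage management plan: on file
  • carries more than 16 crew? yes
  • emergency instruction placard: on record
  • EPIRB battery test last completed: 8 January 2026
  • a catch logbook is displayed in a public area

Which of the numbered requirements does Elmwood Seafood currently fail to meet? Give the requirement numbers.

1. catch logbook present → met
2. vessel safety decal present → met
3. condition 'carries more than 16 crew' holds; EPIRB battery test 127 days ago vs limit 90 → not met
4. garbage management plan present → met
5. life-raft servicing 535 days ago vs limit 730 → met
6. condition 'operates beyond 50 nautical miles' holds; hull inspection 362 days ago vs limit 365 → met
7. stability assessment 332 days ago vs limit 365 → met
8. fire-extinguisher inspection 314 days ago vs limit 540 → met
9. catch-reporting audit 57 days ago vs limit 60 → met
10. emergency instruction placard present → met
11. condition 'processes catch onboard' does not hold → requirement n/a → met
Not met: 3

3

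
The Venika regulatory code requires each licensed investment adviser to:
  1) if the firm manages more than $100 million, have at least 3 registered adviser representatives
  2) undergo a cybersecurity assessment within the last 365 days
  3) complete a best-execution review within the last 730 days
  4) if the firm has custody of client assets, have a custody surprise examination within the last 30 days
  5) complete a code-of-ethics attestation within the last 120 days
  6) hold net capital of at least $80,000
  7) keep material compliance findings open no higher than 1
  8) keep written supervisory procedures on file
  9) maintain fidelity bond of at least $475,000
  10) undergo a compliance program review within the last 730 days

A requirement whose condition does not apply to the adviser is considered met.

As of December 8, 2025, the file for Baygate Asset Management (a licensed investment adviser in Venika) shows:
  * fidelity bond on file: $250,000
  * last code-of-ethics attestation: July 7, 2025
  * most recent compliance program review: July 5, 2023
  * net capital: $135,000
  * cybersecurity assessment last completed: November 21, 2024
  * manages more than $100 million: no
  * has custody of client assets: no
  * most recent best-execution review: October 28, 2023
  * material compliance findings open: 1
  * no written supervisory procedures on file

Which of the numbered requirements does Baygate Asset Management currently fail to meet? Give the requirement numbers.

2, 3, 5, 8, 9, 10

1. condition 'manages more than $100 million' does not hold → requirement n/a → met
2. cybersecurity assessment 382 days ago vs limit 365 → not met
3. best-execution review 772 days ago vs limit 730 → not met
4. condition 'has custody of client assets' does not hold → requirement n/a → met
5. code-of-ethics attestation 154 days ago vs limit 120 → not met
6. net capital $135,000 ≥ $80,000 → met
7. material compliance findings open 1 ≤ 1 → met
8. written supervisory procedures absent → not met
9. fidelity bond $250,000 < $475,000 → not met
10. compliance program review 887 days ago vs limit 730 → not met
Not met: 2, 3, 5, 8, 9, 10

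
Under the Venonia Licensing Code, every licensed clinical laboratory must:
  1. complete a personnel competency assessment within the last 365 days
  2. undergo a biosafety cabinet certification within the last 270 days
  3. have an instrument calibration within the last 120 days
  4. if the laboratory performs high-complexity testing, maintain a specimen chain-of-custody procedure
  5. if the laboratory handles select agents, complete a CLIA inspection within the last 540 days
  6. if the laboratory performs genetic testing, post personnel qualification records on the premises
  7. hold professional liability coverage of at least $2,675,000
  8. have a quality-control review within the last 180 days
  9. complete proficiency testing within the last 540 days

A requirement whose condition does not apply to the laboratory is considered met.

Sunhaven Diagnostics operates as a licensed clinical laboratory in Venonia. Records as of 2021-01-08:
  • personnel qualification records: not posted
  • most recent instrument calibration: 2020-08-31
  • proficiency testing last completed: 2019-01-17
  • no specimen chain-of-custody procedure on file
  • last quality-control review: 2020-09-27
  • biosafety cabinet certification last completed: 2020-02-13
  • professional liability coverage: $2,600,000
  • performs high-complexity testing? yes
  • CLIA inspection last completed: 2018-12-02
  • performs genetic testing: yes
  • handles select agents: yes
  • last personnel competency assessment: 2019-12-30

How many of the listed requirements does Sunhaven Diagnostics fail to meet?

1. personnel competency assessment 375 days ago vs limit 365 → not met
2. biosafety cabinet certification 330 days ago vs limit 270 → not met
3. instrument calibration 130 days ago vs limit 120 → not met
4. condition 'performs high-complexity testing' holds; specimen chain-of-custody procedure absent → not met
5. condition 'handles select agents' holds; CLIA inspection 768 days ago vs limit 540 → not met
6. condition 'performs genetic testing' holds; personnel qualification records absent → not met
7. professional liability coverage $2,600,000 < $2,675,000 → not met
8. quality-control review 103 days ago vs limit 180 → met
9. proficiency testing 722 days ago vs limit 540 → not met
Not met: 8 of 9

8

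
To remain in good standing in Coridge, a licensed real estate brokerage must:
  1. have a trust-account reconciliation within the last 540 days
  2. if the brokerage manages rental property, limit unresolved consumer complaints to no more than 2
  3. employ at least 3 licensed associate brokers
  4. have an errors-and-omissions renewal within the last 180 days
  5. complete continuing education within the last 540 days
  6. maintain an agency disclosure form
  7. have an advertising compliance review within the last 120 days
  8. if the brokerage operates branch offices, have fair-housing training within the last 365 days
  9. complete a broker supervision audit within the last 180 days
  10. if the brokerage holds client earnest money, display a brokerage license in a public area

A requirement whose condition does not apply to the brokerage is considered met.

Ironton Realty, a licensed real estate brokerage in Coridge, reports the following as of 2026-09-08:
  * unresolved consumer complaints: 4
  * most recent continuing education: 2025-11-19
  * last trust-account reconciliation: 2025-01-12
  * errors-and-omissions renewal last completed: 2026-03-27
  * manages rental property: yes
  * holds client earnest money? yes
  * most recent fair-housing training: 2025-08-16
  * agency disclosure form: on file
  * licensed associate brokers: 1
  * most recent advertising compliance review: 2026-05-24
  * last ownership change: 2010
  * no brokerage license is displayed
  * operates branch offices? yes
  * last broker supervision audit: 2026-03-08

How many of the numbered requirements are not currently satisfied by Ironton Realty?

6

1. trust-account reconciliation 604 days ago vs limit 540 → not met
2. condition 'manages rental property' holds; unresolved consumer complaints 4 > 2 → not met
3. licensed associate brokers 1 < 3 → not met
4. errors-and-omissions renewal 165 days ago vs limit 180 → met
5. continuing education 293 days ago vs limit 540 → met
6. agency disclosure form present → met
7. advertising compliance review 107 days ago vs limit 120 → met
8. condition 'operates branch offices' holds; fair-housing training 388 days ago vs limit 365 → not met
9. broker supervision audit 184 days ago vs limit 180 → not met
10. condition 'holds client earnest money' holds; brokerage license absent → not met
Not met: 6 of 10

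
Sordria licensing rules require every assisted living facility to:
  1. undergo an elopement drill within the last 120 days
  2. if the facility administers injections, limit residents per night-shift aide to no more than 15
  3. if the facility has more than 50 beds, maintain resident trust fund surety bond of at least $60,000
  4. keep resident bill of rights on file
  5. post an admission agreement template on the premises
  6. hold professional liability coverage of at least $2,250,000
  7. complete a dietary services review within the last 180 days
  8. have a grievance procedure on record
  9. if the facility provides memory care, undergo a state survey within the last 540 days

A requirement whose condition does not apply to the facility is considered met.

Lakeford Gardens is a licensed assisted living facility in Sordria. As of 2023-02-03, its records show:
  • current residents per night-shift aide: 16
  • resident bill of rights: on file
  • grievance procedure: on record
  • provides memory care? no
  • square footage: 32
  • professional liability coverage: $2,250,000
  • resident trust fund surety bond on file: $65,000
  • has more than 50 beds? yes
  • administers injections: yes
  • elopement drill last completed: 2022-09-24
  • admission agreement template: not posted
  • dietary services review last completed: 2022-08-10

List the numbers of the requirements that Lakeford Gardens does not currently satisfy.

1. elopement drill 132 days ago vs limit 120 → not met
2. condition 'administers injections' holds; residents per night-shift aide 16 > 15 → not met
3. condition 'has more than 50 beds' holds; resident trust fund surety bond $65,000 ≥ $60,000 → met
4. resident bill of rights present → met
5. admission agreement template absent → not met
6. professional liability coverage $2,250,000 ≥ $2,250,000 → met
7. dietary services review 177 days ago vs limit 180 → met
8. grievance procedure present → met
9. condition 'provides memory care' does not hold → requirement n/a → met
Not met: 1, 2, 5

1, 2, 5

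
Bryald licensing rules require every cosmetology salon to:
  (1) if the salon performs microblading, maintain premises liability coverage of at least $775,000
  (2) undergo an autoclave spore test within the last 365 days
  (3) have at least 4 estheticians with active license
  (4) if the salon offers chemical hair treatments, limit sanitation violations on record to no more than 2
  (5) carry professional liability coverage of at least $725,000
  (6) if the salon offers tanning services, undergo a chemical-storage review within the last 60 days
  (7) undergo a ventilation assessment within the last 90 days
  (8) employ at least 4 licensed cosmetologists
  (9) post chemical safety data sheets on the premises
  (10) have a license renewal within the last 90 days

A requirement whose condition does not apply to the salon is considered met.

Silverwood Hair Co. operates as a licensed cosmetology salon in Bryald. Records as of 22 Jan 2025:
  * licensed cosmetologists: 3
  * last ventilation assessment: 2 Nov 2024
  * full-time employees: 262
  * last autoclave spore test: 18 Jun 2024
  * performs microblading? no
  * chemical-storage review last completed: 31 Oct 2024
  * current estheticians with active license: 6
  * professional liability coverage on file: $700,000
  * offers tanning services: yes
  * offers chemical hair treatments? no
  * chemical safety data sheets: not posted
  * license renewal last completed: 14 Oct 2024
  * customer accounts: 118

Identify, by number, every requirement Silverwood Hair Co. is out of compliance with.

5, 6, 8, 9, 10

1. condition 'performs microblading' does not hold → requirement n/a → met
2. autoclave spore test 218 days ago vs limit 365 → met
3. estheticians with active license 6 ≥ 4 → met
4. condition 'offers chemical hair treatments' does not hold → requirement n/a → met
5. professional liability coverage $700,000 < $725,000 → not met
6. condition 'offers tanning services' holds; chemical-storage review 83 days ago vs limit 60 → not met
7. ventilation assessment 81 days ago vs limit 90 → met
8. licensed cosmetologists 3 < 4 → not met
9. chemical safety data sheets absent → not met
10. license renewal 100 days ago vs limit 90 → not met
Not met: 5, 6, 8, 9, 10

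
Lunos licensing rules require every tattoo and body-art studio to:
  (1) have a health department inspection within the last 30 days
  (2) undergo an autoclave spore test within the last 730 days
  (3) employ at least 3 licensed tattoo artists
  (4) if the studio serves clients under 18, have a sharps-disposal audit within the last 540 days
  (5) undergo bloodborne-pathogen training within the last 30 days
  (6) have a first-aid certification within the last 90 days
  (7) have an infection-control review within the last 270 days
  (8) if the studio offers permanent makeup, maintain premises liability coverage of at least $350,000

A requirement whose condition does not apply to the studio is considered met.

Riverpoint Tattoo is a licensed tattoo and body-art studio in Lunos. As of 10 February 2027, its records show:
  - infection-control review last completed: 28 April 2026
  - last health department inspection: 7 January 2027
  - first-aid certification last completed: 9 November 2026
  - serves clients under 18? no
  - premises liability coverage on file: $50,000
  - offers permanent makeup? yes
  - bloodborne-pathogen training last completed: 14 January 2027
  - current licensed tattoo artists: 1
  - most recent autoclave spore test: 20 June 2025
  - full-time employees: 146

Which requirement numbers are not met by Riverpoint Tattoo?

1. health department inspection 34 days ago vs limit 30 → not met
2. autoclave spore test 600 days ago vs limit 730 → met
3. licensed tattoo artists 1 < 3 → not met
4. condition 'serves clients under 18' does not hold → requirement n/a → met
5. bloodborne-pathogen training 27 days ago vs limit 30 → met
6. first-aid certification 93 days ago vs limit 90 → not met
7. infection-control review 288 days ago vs limit 270 → not met
8. condition 'offers permanent makeup' holds; premises liability coverage $50,000 < $350,000 → not met
Not met: 1, 3, 6, 7, 8

1, 3, 6, 7, 8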